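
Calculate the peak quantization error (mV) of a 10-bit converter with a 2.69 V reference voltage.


The maximum quantization error is +/- LSB/2.
LSB = Vref / 2^n = 2.69 / 1024 = 0.00262695 V
Max error = LSB / 2 = 0.00262695 / 2 = 0.00131348 V
Max error = 1.3135 mV

1.3135 mV


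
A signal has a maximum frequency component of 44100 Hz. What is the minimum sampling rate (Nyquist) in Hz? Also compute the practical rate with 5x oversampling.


By Nyquist theorem, fs_min = 2 * fmax.
fs_min = 2 * 44100 = 88200 Hz
Practical rate = 5 * fs_min = 5 * 88200 = 441000 Hz

fs_min = 88200 Hz, fs_practical = 441000 Hz


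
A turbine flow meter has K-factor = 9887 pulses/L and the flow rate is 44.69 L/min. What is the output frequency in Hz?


Frequency = K * Q / 60 (converting L/min to L/s).
f = 9887 * 44.69 / 60
f = 441850.03 / 60
f = 7364.17 Hz

7364.17 Hz


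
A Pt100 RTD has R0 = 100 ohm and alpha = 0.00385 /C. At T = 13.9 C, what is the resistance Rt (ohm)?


The RTD equation: Rt = R0 * (1 + alpha * T).
Rt = 100 * (1 + 0.00385 * 13.9)
Rt = 100 * (1 + 0.053515)
Rt = 100 * 1.053515
Rt = 105.352 ohm

105.352 ohm


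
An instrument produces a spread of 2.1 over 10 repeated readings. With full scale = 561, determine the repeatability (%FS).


Repeatability = (spread / full scale) * 100%.
R = (2.1 / 561) * 100
R = 0.374 %FS

0.374 %FS


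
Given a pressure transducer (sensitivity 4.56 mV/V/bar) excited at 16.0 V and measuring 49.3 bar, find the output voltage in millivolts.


Output = sensitivity * Vex * P.
Vout = 4.56 * 16.0 * 49.3
Vout = 72.96 * 49.3
Vout = 3596.93 mV

3596.93 mV


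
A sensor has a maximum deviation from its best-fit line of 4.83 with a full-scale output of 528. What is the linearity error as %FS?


Linearity error = (max deviation / full scale) * 100%.
Linearity = (4.83 / 528) * 100
Linearity = 0.915 %FS

0.915 %FS


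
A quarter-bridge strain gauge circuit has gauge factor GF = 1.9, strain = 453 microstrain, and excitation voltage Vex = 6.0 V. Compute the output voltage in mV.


Quarter bridge output: Vout = (GF * epsilon * Vex) / 4.
Vout = (1.9 * 453e-6 * 6.0) / 4
Vout = 0.0051642 / 4 V
Vout = 0.00129105 V = 1.2911 mV

1.2911 mV


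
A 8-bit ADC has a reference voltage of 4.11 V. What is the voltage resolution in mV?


The resolution (LSB) of an ADC is Vref / 2^n.
LSB = 4.11 / 2^8
LSB = 4.11 / 256
LSB = 0.01605469 V = 16.0546875 mV

16.0546875 mV


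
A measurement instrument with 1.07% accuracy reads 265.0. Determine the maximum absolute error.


Absolute error = (accuracy% / 100) * reading.
Error = (1.07 / 100) * 265.0
Error = 0.0107 * 265.0
Error = 2.8355

2.8355


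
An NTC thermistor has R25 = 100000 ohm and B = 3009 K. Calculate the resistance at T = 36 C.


NTC thermistor equation: Rt = R25 * exp(B * (1/T - 1/T25)).
T in Kelvin: 309.15 K, T25 = 298.15 K
1/T - 1/T25 = 1/309.15 - 1/298.15 = -0.00011934
B * (1/T - 1/T25) = 3009 * -0.00011934 = -0.3591
Rt = 100000 * exp(-0.3591) = 69830.7 ohm

69830.7 ohm


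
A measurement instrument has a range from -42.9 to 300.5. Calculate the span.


Span = upper range - lower range.
Span = 300.5 - (-42.9)
Span = 343.4

343.4


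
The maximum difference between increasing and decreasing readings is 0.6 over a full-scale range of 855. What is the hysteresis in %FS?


Hysteresis = (max difference / full scale) * 100%.
H = (0.6 / 855) * 100
H = 0.07 %FS

0.07 %FS


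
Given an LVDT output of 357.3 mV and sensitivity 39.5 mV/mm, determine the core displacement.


Displacement = Vout / sensitivity.
d = 357.3 / 39.5
d = 9.046 mm

9.046 mm


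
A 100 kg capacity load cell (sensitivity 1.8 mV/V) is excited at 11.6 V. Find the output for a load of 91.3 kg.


Vout = rated_output * Vex * (load / capacity).
Vout = 1.8 * 11.6 * (91.3 / 100)
Vout = 1.8 * 11.6 * 0.913
Vout = 19.063 mV

19.063 mV


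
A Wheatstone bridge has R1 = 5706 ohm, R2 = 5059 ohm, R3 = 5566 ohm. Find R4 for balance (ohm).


At balance: R1*R4 = R2*R3, so R4 = R2*R3/R1.
R4 = 5059 * 5566 / 5706
R4 = 28158394 / 5706
R4 = 4934.87 ohm

4934.87 ohm


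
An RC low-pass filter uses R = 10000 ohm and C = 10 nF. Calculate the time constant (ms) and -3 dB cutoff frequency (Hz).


Time constant: tau = R * C.
tau = 10000 * 1.00e-08 = 0.0001 s
tau = 0.1 ms
Cutoff frequency: fc = 1 / (2*pi*R*C).
fc = 1 / (2*pi*0.0001) = 1591.55 Hz

tau = 0.1 ms, fc = 1591.55 Hz


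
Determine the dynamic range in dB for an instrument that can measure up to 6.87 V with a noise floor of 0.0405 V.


Dynamic range = 20 * log10(Vmax / Vnoise).
DR = 20 * log10(6.87 / 0.0405)
DR = 20 * log10(169.63)
DR = 44.59 dB

44.59 dB


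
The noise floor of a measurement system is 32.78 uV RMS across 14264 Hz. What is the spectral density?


Noise spectral density = Vrms / sqrt(BW).
NSD = 32.78 / sqrt(14264)
NSD = 32.78 / 119.432
NSD = 0.2745 uV/sqrt(Hz)

0.2745 uV/sqrt(Hz)


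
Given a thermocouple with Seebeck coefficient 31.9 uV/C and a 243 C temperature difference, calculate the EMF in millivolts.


The thermocouple output V = sensitivity * dT.
V = 31.9 uV/C * 243 C
V = 7751.7 uV
V = 7.752 mV

7.752 mV


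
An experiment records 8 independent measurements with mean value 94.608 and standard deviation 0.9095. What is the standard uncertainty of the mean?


The standard uncertainty for Type A evaluation is u = s / sqrt(n).
u = 0.9095 / sqrt(8)
u = 0.9095 / 2.8284
u = 0.3216

0.3216


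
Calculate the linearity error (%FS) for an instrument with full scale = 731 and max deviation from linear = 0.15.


Linearity error = (max deviation / full scale) * 100%.
Linearity = (0.15 / 731) * 100
Linearity = 0.021 %FS

0.021 %FS


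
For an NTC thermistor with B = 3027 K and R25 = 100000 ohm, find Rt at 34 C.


NTC thermistor equation: Rt = R25 * exp(B * (1/T - 1/T25)).
T in Kelvin: 307.15 K, T25 = 298.15 K
1/T - 1/T25 = 1/307.15 - 1/298.15 = -9.828e-05
B * (1/T - 1/T25) = 3027 * -9.828e-05 = -0.2975
Rt = 100000 * exp(-0.2975) = 74268.1 ohm

74268.1 ohm


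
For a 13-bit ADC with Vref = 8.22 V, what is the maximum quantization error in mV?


The maximum quantization error is +/- LSB/2.
LSB = Vref / 2^n = 8.22 / 8192 = 0.00100342 V
Max error = LSB / 2 = 0.00100342 / 2 = 0.00050171 V
Max error = 0.5017 mV

0.5017 mV


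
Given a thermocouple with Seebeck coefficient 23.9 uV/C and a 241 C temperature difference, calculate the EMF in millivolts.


The thermocouple output V = sensitivity * dT.
V = 23.9 uV/C * 241 C
V = 5759.9 uV
V = 5.76 mV

5.76 mV


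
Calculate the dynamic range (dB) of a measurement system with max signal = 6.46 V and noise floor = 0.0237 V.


Dynamic range = 20 * log10(Vmax / Vnoise).
DR = 20 * log10(6.46 / 0.0237)
DR = 20 * log10(272.57)
DR = 48.71 dB

48.71 dB


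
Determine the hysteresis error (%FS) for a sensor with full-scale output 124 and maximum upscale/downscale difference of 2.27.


Hysteresis = (max difference / full scale) * 100%.
H = (2.27 / 124) * 100
H = 1.831 %FS

1.831 %FS


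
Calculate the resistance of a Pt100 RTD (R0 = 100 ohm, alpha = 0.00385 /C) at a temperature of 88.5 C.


The RTD equation: Rt = R0 * (1 + alpha * T).
Rt = 100 * (1 + 0.00385 * 88.5)
Rt = 100 * (1 + 0.340725)
Rt = 100 * 1.340725
Rt = 134.072 ohm

134.072 ohm


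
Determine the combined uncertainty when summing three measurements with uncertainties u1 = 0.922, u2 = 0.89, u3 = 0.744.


For a sum of independent quantities, uc = sqrt(u1^2 + u2^2 + u3^2).
uc = sqrt(0.922^2 + 0.89^2 + 0.744^2)
uc = sqrt(0.850084 + 0.7921 + 0.553536)
uc = 1.4818

1.4818


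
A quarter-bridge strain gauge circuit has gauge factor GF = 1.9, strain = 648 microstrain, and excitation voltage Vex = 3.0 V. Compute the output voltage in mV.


Quarter bridge output: Vout = (GF * epsilon * Vex) / 4.
Vout = (1.9 * 648e-6 * 3.0) / 4
Vout = 0.0036936 / 4 V
Vout = 0.0009234 V = 0.9234 mV

0.9234 mV


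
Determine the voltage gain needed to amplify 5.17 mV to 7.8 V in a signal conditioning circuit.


Gain = Vout / Vin (converting to same units).
G = 7.8 V / 5.17 mV
G = 7800.0 mV / 5.17 mV
G = 1508.7

1508.7


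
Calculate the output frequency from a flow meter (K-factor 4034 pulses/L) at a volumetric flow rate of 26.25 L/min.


Frequency = K * Q / 60 (converting L/min to L/s).
f = 4034 * 26.25 / 60
f = 105892.5 / 60
f = 1764.88 Hz

1764.88 Hz


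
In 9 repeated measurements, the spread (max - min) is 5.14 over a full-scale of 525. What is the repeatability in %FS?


Repeatability = (spread / full scale) * 100%.
R = (5.14 / 525) * 100
R = 0.979 %FS

0.979 %FS


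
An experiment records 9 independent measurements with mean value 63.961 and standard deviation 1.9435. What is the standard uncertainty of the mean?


The standard uncertainty for Type A evaluation is u = s / sqrt(n).
u = 1.9435 / sqrt(9)
u = 1.9435 / 3.0
u = 0.6478

0.6478


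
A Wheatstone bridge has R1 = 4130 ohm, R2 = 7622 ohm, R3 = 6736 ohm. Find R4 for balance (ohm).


At balance: R1*R4 = R2*R3, so R4 = R2*R3/R1.
R4 = 7622 * 6736 / 4130
R4 = 51341792 / 4130
R4 = 12431.43 ohm

12431.43 ohm


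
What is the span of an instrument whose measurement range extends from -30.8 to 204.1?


Span = upper range - lower range.
Span = 204.1 - (-30.8)
Span = 234.9

234.9


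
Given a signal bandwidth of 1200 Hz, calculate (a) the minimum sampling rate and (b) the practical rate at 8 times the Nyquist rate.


By Nyquist theorem, fs_min = 2 * fmax.
fs_min = 2 * 1200 = 2400 Hz
Practical rate = 8 * fs_min = 8 * 2400 = 19200 Hz

fs_min = 2400 Hz, fs_practical = 19200 Hz


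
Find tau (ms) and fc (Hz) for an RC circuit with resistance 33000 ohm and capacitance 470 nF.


Time constant: tau = R * C.
tau = 33000 * 4.70e-07 = 0.01551 s
tau = 15.51 ms
Cutoff frequency: fc = 1 / (2*pi*R*C).
fc = 1 / (2*pi*0.01551) = 10.26 Hz

tau = 15.51 ms, fc = 10.26 Hz


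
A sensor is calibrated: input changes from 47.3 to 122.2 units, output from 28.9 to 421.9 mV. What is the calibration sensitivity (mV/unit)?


Sensitivity = (y2 - y1) / (x2 - x1).
S = (421.9 - 28.9) / (122.2 - 47.3)
S = 393.0 / 74.9
S = 5.247 mV/unit

5.247 mV/unit


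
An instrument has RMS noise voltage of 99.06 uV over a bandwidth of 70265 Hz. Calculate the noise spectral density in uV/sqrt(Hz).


Noise spectral density = Vrms / sqrt(BW).
NSD = 99.06 / sqrt(70265)
NSD = 99.06 / 265.0755
NSD = 0.3737 uV/sqrt(Hz)

0.3737 uV/sqrt(Hz)


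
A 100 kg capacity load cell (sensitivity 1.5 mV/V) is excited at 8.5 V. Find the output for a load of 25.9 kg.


Vout = rated_output * Vex * (load / capacity).
Vout = 1.5 * 8.5 * (25.9 / 100)
Vout = 1.5 * 8.5 * 0.259
Vout = 3.302 mV

3.302 mV


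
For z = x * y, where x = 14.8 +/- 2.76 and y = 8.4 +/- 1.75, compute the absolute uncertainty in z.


For a product z = x*y, the relative uncertainty is:
uz/z = sqrt((ux/x)^2 + (uy/y)^2)
Relative uncertainties: ux/x = 2.76/14.8 = 0.186486
uy/y = 1.75/8.4 = 0.208333
z = 14.8 * 8.4 = 124.3
uz = 124.3 * sqrt(0.186486^2 + 0.208333^2) = 34.761

34.761


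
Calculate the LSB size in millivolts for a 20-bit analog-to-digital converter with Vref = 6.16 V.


The resolution (LSB) of an ADC is Vref / 2^n.
LSB = 6.16 / 2^20
LSB = 6.16 / 1048576
LSB = 5.87e-06 V = 0.00587463 mV

0.00587463 mV


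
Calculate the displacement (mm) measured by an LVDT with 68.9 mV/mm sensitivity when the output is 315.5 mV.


Displacement = Vout / sensitivity.
d = 315.5 / 68.9
d = 4.579 mm

4.579 mm


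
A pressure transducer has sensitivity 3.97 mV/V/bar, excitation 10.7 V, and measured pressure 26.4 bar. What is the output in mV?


Output = sensitivity * Vex * P.
Vout = 3.97 * 10.7 * 26.4
Vout = 42.479 * 26.4
Vout = 1121.45 mV

1121.45 mV


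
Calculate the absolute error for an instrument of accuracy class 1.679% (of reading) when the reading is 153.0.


Absolute error = (accuracy% / 100) * reading.
Error = (1.679 / 100) * 153.0
Error = 0.01679 * 153.0
Error = 2.5689

2.5689


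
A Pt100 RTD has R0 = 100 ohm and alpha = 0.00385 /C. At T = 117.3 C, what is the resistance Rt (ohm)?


The RTD equation: Rt = R0 * (1 + alpha * T).
Rt = 100 * (1 + 0.00385 * 117.3)
Rt = 100 * (1 + 0.451605)
Rt = 100 * 1.451605
Rt = 145.161 ohm

145.161 ohm


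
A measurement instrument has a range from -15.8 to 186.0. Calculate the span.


Span = upper range - lower range.
Span = 186.0 - (-15.8)
Span = 201.8

201.8


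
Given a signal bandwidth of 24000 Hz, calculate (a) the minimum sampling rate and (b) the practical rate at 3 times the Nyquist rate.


By Nyquist theorem, fs_min = 2 * fmax.
fs_min = 2 * 24000 = 48000 Hz
Practical rate = 3 * fs_min = 3 * 48000 = 144000 Hz

fs_min = 48000 Hz, fs_practical = 144000 Hz


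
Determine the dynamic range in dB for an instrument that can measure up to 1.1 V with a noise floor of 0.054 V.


Dynamic range = 20 * log10(Vmax / Vnoise).
DR = 20 * log10(1.1 / 0.054)
DR = 20 * log10(20.37)
DR = 26.18 dB

26.18 dB


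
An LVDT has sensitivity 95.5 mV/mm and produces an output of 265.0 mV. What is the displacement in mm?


Displacement = Vout / sensitivity.
d = 265.0 / 95.5
d = 2.775 mm

2.775 mm


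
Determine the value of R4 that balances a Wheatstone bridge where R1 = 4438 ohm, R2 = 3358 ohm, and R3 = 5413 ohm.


At balance: R1*R4 = R2*R3, so R4 = R2*R3/R1.
R4 = 3358 * 5413 / 4438
R4 = 18176854 / 4438
R4 = 4095.73 ohm

4095.73 ohm


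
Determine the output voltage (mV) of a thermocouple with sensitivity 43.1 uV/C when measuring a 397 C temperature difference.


The thermocouple output V = sensitivity * dT.
V = 43.1 uV/C * 397 C
V = 17110.7 uV
V = 17.111 mV

17.111 mV


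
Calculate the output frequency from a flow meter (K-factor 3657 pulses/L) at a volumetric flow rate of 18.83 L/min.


Frequency = K * Q / 60 (converting L/min to L/s).
f = 3657 * 18.83 / 60
f = 68861.31 / 60
f = 1147.69 Hz

1147.69 Hz


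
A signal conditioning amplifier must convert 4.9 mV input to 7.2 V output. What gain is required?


Gain = Vout / Vin (converting to same units).
G = 7.2 V / 4.9 mV
G = 7200.0 mV / 4.9 mV
G = 1469.39

1469.39


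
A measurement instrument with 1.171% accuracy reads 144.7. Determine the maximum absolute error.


Absolute error = (accuracy% / 100) * reading.
Error = (1.171 / 100) * 144.7
Error = 0.01171 * 144.7
Error = 1.6944

1.6944


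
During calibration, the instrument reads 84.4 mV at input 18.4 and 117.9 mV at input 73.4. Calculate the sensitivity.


Sensitivity = (y2 - y1) / (x2 - x1).
S = (117.9 - 84.4) / (73.4 - 18.4)
S = 33.5 / 55.0
S = 0.6091 mV/unit

0.6091 mV/unit


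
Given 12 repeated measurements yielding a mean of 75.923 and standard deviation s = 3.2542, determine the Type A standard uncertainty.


The standard uncertainty for Type A evaluation is u = s / sqrt(n).
u = 3.2542 / sqrt(12)
u = 3.2542 / 3.4641
u = 0.9394

0.9394


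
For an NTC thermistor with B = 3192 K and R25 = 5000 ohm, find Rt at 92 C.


NTC thermistor equation: Rt = R25 * exp(B * (1/T - 1/T25)).
T in Kelvin: 365.15 K, T25 = 298.15 K
1/T - 1/T25 = 1/365.15 - 1/298.15 = -0.00061542
B * (1/T - 1/T25) = 3192 * -0.00061542 = -1.9644
Rt = 5000 * exp(-1.9644) = 701.2 ohm

701.2 ohm


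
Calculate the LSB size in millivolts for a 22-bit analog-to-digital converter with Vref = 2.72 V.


The resolution (LSB) of an ADC is Vref / 2^n.
LSB = 2.72 / 2^22
LSB = 2.72 / 4194304
LSB = 6.5e-07 V = 0.0006485 mV

0.0006485 mV


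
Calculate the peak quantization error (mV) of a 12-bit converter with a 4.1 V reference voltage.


The maximum quantization error is +/- LSB/2.
LSB = Vref / 2^n = 4.1 / 4096 = 0.00100098 V
Max error = LSB / 2 = 0.00100098 / 2 = 0.00050049 V
Max error = 0.5005 mV

0.5005 mV


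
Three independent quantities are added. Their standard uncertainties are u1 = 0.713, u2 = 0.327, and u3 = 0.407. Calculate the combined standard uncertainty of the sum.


For a sum of independent quantities, uc = sqrt(u1^2 + u2^2 + u3^2).
uc = sqrt(0.713^2 + 0.327^2 + 0.407^2)
uc = sqrt(0.508369 + 0.106929 + 0.165649)
uc = 0.8837

0.8837


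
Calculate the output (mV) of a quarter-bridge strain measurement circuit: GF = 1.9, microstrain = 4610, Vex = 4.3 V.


Quarter bridge output: Vout = (GF * epsilon * Vex) / 4.
Vout = (1.9 * 4610e-6 * 4.3) / 4
Vout = 0.0376637 / 4 V
Vout = 0.00941592 V = 9.4159 mV

9.4159 mV


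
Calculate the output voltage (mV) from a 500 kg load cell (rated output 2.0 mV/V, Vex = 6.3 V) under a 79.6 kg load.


Vout = rated_output * Vex * (load / capacity).
Vout = 2.0 * 6.3 * (79.6 / 500)
Vout = 2.0 * 6.3 * 0.1592
Vout = 2.006 mV

2.006 mV


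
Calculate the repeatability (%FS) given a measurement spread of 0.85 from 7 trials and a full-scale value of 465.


Repeatability = (spread / full scale) * 100%.
R = (0.85 / 465) * 100
R = 0.183 %FS

0.183 %FS


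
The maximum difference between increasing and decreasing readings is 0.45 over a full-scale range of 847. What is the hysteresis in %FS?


Hysteresis = (max difference / full scale) * 100%.
H = (0.45 / 847) * 100
H = 0.053 %FS

0.053 %FS


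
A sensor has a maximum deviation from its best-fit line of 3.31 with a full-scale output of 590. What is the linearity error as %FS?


Linearity error = (max deviation / full scale) * 100%.
Linearity = (3.31 / 590) * 100
Linearity = 0.561 %FS

0.561 %FS


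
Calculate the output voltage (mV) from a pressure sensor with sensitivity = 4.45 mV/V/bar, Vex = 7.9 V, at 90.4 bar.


Output = sensitivity * Vex * P.
Vout = 4.45 * 7.9 * 90.4
Vout = 35.155 * 90.4
Vout = 3178.01 mV

3178.01 mV


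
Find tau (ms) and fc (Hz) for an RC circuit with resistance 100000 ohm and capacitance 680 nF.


Time constant: tau = R * C.
tau = 100000 * 6.80e-07 = 0.068 s
tau = 68.0 ms
Cutoff frequency: fc = 1 / (2*pi*R*C).
fc = 1 / (2*pi*0.068) = 2.34 Hz

tau = 68.0 ms, fc = 2.34 Hz


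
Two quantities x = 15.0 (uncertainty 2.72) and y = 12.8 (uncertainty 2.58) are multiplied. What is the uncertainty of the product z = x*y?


For a product z = x*y, the relative uncertainty is:
uz/z = sqrt((ux/x)^2 + (uy/y)^2)
Relative uncertainties: ux/x = 2.72/15.0 = 0.181333
uy/y = 2.58/12.8 = 0.201563
z = 15.0 * 12.8 = 192.0
uz = 192.0 * sqrt(0.181333^2 + 0.201563^2) = 52.056

52.056


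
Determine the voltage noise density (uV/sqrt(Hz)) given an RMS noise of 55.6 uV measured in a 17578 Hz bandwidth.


Noise spectral density = Vrms / sqrt(BW).
NSD = 55.6 / sqrt(17578)
NSD = 55.6 / 132.5821
NSD = 0.4194 uV/sqrt(Hz)

0.4194 uV/sqrt(Hz)


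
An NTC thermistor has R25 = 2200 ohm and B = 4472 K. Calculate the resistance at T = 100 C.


NTC thermistor equation: Rt = R25 * exp(B * (1/T - 1/T25)).
T in Kelvin: 373.15 K, T25 = 298.15 K
1/T - 1/T25 = 1/373.15 - 1/298.15 = -0.00067413
B * (1/T - 1/T25) = 4472 * -0.00067413 = -3.0147
Rt = 2200 * exp(-3.0147) = 107.9 ohm

107.9 ohm


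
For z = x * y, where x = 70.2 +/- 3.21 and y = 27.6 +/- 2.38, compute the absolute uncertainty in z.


For a product z = x*y, the relative uncertainty is:
uz/z = sqrt((ux/x)^2 + (uy/y)^2)
Relative uncertainties: ux/x = 3.21/70.2 = 0.045726
uy/y = 2.38/27.6 = 0.086232
z = 70.2 * 27.6 = 1937.5
uz = 1937.5 * sqrt(0.045726^2 + 0.086232^2) = 189.113

189.113


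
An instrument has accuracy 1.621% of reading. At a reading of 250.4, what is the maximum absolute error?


Absolute error = (accuracy% / 100) * reading.
Error = (1.621 / 100) * 250.4
Error = 0.01621 * 250.4
Error = 4.059

4.059


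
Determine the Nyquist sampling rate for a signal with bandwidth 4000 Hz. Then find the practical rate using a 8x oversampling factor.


By Nyquist theorem, fs_min = 2 * fmax.
fs_min = 2 * 4000 = 8000 Hz
Practical rate = 8 * fs_min = 8 * 8000 = 64000 Hz

fs_min = 8000 Hz, fs_practical = 64000 Hz


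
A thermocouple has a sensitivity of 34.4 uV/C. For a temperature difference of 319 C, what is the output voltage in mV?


The thermocouple output V = sensitivity * dT.
V = 34.4 uV/C * 319 C
V = 10973.6 uV
V = 10.974 mV

10.974 mV


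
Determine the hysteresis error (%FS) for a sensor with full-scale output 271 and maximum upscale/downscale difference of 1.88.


Hysteresis = (max difference / full scale) * 100%.
H = (1.88 / 271) * 100
H = 0.694 %FS

0.694 %FS


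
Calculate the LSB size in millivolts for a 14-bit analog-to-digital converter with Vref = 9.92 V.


The resolution (LSB) of an ADC is Vref / 2^n.
LSB = 9.92 / 2^14
LSB = 9.92 / 16384
LSB = 0.00060547 V = 0.60546875 mV

0.60546875 mV


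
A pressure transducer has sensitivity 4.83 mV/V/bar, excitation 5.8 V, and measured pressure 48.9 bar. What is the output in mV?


Output = sensitivity * Vex * P.
Vout = 4.83 * 5.8 * 48.9
Vout = 28.014 * 48.9
Vout = 1369.88 mV

1369.88 mV


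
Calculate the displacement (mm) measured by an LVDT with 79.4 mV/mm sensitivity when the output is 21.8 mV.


Displacement = Vout / sensitivity.
d = 21.8 / 79.4
d = 0.275 mm

0.275 mm


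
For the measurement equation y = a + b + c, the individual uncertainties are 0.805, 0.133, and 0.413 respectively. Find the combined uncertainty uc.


For a sum of independent quantities, uc = sqrt(u1^2 + u2^2 + u3^2).
uc = sqrt(0.805^2 + 0.133^2 + 0.413^2)
uc = sqrt(0.648025 + 0.017689 + 0.170569)
uc = 0.9145

0.9145


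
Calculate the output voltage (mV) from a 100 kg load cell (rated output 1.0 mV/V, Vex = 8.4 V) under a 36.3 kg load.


Vout = rated_output * Vex * (load / capacity).
Vout = 1.0 * 8.4 * (36.3 / 100)
Vout = 1.0 * 8.4 * 0.363
Vout = 3.049 mV

3.049 mV


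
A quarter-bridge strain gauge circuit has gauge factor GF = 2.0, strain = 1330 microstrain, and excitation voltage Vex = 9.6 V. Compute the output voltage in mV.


Quarter bridge output: Vout = (GF * epsilon * Vex) / 4.
Vout = (2.0 * 1330e-6 * 9.6) / 4
Vout = 0.025536 / 4 V
Vout = 0.006384 V = 6.384 mV

6.384 mV


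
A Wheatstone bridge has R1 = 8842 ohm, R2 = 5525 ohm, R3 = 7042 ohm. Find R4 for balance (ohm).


At balance: R1*R4 = R2*R3, so R4 = R2*R3/R1.
R4 = 5525 * 7042 / 8842
R4 = 38907050 / 8842
R4 = 4400.25 ohm

4400.25 ohm


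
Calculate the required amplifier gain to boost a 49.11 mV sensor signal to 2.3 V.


Gain = Vout / Vin (converting to same units).
G = 2.3 V / 49.11 mV
G = 2300.0 mV / 49.11 mV
G = 46.83

46.83


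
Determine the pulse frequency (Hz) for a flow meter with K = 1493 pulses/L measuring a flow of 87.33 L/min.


Frequency = K * Q / 60 (converting L/min to L/s).
f = 1493 * 87.33 / 60
f = 130383.69 / 60
f = 2173.06 Hz

2173.06 Hz


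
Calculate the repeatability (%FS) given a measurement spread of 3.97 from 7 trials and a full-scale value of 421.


Repeatability = (spread / full scale) * 100%.
R = (3.97 / 421) * 100
R = 0.943 %FS

0.943 %FS


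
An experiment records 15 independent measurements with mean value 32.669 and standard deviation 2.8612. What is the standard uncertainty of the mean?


The standard uncertainty for Type A evaluation is u = s / sqrt(n).
u = 2.8612 / sqrt(15)
u = 2.8612 / 3.873
u = 0.7388

0.7388


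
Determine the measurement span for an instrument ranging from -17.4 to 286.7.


Span = upper range - lower range.
Span = 286.7 - (-17.4)
Span = 304.1

304.1


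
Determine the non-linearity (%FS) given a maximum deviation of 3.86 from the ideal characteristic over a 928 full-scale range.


Linearity error = (max deviation / full scale) * 100%.
Linearity = (3.86 / 928) * 100
Linearity = 0.416 %FS

0.416 %FS


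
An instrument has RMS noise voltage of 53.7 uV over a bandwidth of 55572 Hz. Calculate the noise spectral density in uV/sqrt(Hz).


Noise spectral density = Vrms / sqrt(BW).
NSD = 53.7 / sqrt(55572)
NSD = 53.7 / 235.7371
NSD = 0.2278 uV/sqrt(Hz)

0.2278 uV/sqrt(Hz)


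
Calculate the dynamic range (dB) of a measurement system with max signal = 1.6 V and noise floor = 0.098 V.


Dynamic range = 20 * log10(Vmax / Vnoise).
DR = 20 * log10(1.6 / 0.098)
DR = 20 * log10(16.33)
DR = 24.26 dB

24.26 dB


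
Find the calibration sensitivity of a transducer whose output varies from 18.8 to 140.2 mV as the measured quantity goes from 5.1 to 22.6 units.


Sensitivity = (y2 - y1) / (x2 - x1).
S = (140.2 - 18.8) / (22.6 - 5.1)
S = 121.4 / 17.5
S = 6.9371 mV/unit

6.9371 mV/unit


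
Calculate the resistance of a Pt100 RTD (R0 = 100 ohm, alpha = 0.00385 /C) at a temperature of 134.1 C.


The RTD equation: Rt = R0 * (1 + alpha * T).
Rt = 100 * (1 + 0.00385 * 134.1)
Rt = 100 * (1 + 0.516285)
Rt = 100 * 1.516285
Rt = 151.628 ohm

151.628 ohm


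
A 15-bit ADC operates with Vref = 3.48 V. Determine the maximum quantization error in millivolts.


The maximum quantization error is +/- LSB/2.
LSB = Vref / 2^n = 3.48 / 32768 = 0.0001062 V
Max error = LSB / 2 = 0.0001062 / 2 = 5.31e-05 V
Max error = 0.0531 mV

0.0531 mV


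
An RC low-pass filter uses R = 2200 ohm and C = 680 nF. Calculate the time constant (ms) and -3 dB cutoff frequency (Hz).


Time constant: tau = R * C.
tau = 2200 * 6.80e-07 = 0.001496 s
tau = 1.496 ms
Cutoff frequency: fc = 1 / (2*pi*R*C).
fc = 1 / (2*pi*0.001496) = 106.39 Hz

tau = 1.496 ms, fc = 106.39 Hz


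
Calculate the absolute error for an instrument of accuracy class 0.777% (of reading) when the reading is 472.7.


Absolute error = (accuracy% / 100) * reading.
Error = (0.777 / 100) * 472.7
Error = 0.00777 * 472.7
Error = 3.6729

3.6729


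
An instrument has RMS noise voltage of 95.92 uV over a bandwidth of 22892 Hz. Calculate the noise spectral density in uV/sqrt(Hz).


Noise spectral density = Vrms / sqrt(BW).
NSD = 95.92 / sqrt(22892)
NSD = 95.92 / 151.301
NSD = 0.634 uV/sqrt(Hz)

0.634 uV/sqrt(Hz)


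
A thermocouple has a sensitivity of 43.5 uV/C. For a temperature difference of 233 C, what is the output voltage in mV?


The thermocouple output V = sensitivity * dT.
V = 43.5 uV/C * 233 C
V = 10135.5 uV
V = 10.136 mV

10.136 mV


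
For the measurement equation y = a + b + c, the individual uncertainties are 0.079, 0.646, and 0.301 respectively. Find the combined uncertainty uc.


For a sum of independent quantities, uc = sqrt(u1^2 + u2^2 + u3^2).
uc = sqrt(0.079^2 + 0.646^2 + 0.301^2)
uc = sqrt(0.006241 + 0.417316 + 0.090601)
uc = 0.717

0.717


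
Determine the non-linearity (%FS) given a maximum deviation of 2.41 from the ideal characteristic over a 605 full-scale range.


Linearity error = (max deviation / full scale) * 100%.
Linearity = (2.41 / 605) * 100
Linearity = 0.398 %FS

0.398 %FS


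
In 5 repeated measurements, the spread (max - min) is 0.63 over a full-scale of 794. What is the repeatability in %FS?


Repeatability = (spread / full scale) * 100%.
R = (0.63 / 794) * 100
R = 0.079 %FS

0.079 %FS


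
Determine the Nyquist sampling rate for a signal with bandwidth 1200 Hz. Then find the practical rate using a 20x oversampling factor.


By Nyquist theorem, fs_min = 2 * fmax.
fs_min = 2 * 1200 = 2400 Hz
Practical rate = 20 * fs_min = 20 * 2400 = 48000 Hz

fs_min = 2400 Hz, fs_practical = 48000 Hz


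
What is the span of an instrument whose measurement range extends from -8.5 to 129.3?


Span = upper range - lower range.
Span = 129.3 - (-8.5)
Span = 137.8

137.8


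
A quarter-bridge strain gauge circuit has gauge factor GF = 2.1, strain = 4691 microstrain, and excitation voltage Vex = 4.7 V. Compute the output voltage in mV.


Quarter bridge output: Vout = (GF * epsilon * Vex) / 4.
Vout = (2.1 * 4691e-6 * 4.7) / 4
Vout = 0.04630017 / 4 V
Vout = 0.01157504 V = 11.575 mV

11.575 mV


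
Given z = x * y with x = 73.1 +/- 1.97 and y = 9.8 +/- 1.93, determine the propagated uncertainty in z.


For a product z = x*y, the relative uncertainty is:
uz/z = sqrt((ux/x)^2 + (uy/y)^2)
Relative uncertainties: ux/x = 1.97/73.1 = 0.026949
uy/y = 1.93/9.8 = 0.196939
z = 73.1 * 9.8 = 716.4
uz = 716.4 * sqrt(0.026949^2 + 0.196939^2) = 142.398

142.398


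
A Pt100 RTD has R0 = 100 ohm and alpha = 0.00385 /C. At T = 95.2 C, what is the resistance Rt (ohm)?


The RTD equation: Rt = R0 * (1 + alpha * T).
Rt = 100 * (1 + 0.00385 * 95.2)
Rt = 100 * (1 + 0.36652)
Rt = 100 * 1.36652
Rt = 136.652 ohm

136.652 ohm


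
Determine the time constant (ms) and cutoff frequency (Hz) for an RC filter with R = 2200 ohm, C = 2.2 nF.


Time constant: tau = R * C.
tau = 2200 * 2.20e-09 = 4.84e-06 s
tau = 0.0048 ms
Cutoff frequency: fc = 1 / (2*pi*R*C).
fc = 1 / (2*pi*4.84e-06) = 32883.25 Hz

tau = 0.0048 ms, fc = 32883.25 Hz


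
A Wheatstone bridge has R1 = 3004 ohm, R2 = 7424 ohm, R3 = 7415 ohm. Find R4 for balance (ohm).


At balance: R1*R4 = R2*R3, so R4 = R2*R3/R1.
R4 = 7424 * 7415 / 3004
R4 = 55048960 / 3004
R4 = 18325.22 ohm

18325.22 ohm


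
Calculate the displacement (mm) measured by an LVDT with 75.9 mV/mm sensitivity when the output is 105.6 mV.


Displacement = Vout / sensitivity.
d = 105.6 / 75.9
d = 1.391 mm

1.391 mm


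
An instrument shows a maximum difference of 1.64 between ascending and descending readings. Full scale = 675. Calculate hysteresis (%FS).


Hysteresis = (max difference / full scale) * 100%.
H = (1.64 / 675) * 100
H = 0.243 %FS

0.243 %FS


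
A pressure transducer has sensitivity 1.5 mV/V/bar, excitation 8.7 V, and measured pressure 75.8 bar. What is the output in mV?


Output = sensitivity * Vex * P.
Vout = 1.5 * 8.7 * 75.8
Vout = 13.05 * 75.8
Vout = 989.19 mV

989.19 mV


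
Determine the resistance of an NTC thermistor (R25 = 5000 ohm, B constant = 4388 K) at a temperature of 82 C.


NTC thermistor equation: Rt = R25 * exp(B * (1/T - 1/T25)).
T in Kelvin: 355.15 K, T25 = 298.15 K
1/T - 1/T25 = 1/355.15 - 1/298.15 = -0.0005383
B * (1/T - 1/T25) = 4388 * -0.0005383 = -2.3621
Rt = 5000 * exp(-2.3621) = 471.1 ohm

471.1 ohm


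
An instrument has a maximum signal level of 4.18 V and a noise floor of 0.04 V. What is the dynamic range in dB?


Dynamic range = 20 * log10(Vmax / Vnoise).
DR = 20 * log10(4.18 / 0.04)
DR = 20 * log10(104.5)
DR = 40.38 dB

40.38 dB


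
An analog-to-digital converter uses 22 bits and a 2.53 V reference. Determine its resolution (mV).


The resolution (LSB) of an ADC is Vref / 2^n.
LSB = 2.53 / 2^22
LSB = 2.53 / 4194304
LSB = 6e-07 V = 0.0006032 mV

0.0006032 mV


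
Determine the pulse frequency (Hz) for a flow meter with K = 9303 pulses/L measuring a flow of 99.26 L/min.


Frequency = K * Q / 60 (converting L/min to L/s).
f = 9303 * 99.26 / 60
f = 923415.78 / 60
f = 15390.26 Hz

15390.26 Hz


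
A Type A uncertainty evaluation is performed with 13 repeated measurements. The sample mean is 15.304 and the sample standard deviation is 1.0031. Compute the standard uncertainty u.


The standard uncertainty for Type A evaluation is u = s / sqrt(n).
u = 1.0031 / sqrt(13)
u = 1.0031 / 3.6056
u = 0.2782

0.2782


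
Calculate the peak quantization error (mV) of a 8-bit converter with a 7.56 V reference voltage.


The maximum quantization error is +/- LSB/2.
LSB = Vref / 2^n = 7.56 / 256 = 0.02953125 V
Max error = LSB / 2 = 0.02953125 / 2 = 0.01476562 V
Max error = 14.7656 mV

14.7656 mV


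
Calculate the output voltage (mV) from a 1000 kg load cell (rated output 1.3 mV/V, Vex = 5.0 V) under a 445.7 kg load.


Vout = rated_output * Vex * (load / capacity).
Vout = 1.3 * 5.0 * (445.7 / 1000)
Vout = 1.3 * 5.0 * 0.4457
Vout = 2.897 mV

2.897 mV


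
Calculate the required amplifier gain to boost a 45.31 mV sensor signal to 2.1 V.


Gain = Vout / Vin (converting to same units).
G = 2.1 V / 45.31 mV
G = 2100.0 mV / 45.31 mV
G = 46.35

46.35


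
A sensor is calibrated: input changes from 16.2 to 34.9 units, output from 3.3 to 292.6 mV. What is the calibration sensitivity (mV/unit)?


Sensitivity = (y2 - y1) / (x2 - x1).
S = (292.6 - 3.3) / (34.9 - 16.2)
S = 289.3 / 18.7
S = 15.4706 mV/unit

15.4706 mV/unit


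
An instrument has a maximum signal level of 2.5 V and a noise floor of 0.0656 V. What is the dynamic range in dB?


Dynamic range = 20 * log10(Vmax / Vnoise).
DR = 20 * log10(2.5 / 0.0656)
DR = 20 * log10(38.11)
DR = 31.62 dB

31.62 dB


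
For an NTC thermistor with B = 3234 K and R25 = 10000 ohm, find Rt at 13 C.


NTC thermistor equation: Rt = R25 * exp(B * (1/T - 1/T25)).
T in Kelvin: 286.15 K, T25 = 298.15 K
1/T - 1/T25 = 1/286.15 - 1/298.15 = 0.00014065
B * (1/T - 1/T25) = 3234 * 0.00014065 = 0.4549
Rt = 10000 * exp(0.4549) = 15759.8 ohm

15759.8 ohm


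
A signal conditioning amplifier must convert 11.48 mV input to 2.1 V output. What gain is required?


Gain = Vout / Vin (converting to same units).
G = 2.1 V / 11.48 mV
G = 2100.0 mV / 11.48 mV
G = 182.93

182.93


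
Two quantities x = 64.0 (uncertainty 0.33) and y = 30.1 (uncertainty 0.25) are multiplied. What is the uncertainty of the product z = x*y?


For a product z = x*y, the relative uncertainty is:
uz/z = sqrt((ux/x)^2 + (uy/y)^2)
Relative uncertainties: ux/x = 0.33/64.0 = 0.005156
uy/y = 0.25/30.1 = 0.008306
z = 64.0 * 30.1 = 1926.4
uz = 1926.4 * sqrt(0.005156^2 + 0.008306^2) = 18.833

18.833


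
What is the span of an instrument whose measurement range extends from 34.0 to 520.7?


Span = upper range - lower range.
Span = 520.7 - (34.0)
Span = 486.7

486.7


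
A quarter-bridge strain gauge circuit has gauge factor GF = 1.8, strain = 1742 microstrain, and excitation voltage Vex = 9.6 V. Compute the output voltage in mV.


Quarter bridge output: Vout = (GF * epsilon * Vex) / 4.
Vout = (1.8 * 1742e-6 * 9.6) / 4
Vout = 0.03010176 / 4 V
Vout = 0.00752544 V = 7.5254 mV

7.5254 mV


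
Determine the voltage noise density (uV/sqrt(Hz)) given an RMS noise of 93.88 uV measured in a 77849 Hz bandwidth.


Noise spectral density = Vrms / sqrt(BW).
NSD = 93.88 / sqrt(77849)
NSD = 93.88 / 279.0143
NSD = 0.3365 uV/sqrt(Hz)

0.3365 uV/sqrt(Hz)


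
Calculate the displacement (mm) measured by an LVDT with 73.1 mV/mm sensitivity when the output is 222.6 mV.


Displacement = Vout / sensitivity.
d = 222.6 / 73.1
d = 3.045 mm

3.045 mm


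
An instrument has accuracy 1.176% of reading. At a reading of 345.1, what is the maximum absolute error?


Absolute error = (accuracy% / 100) * reading.
Error = (1.176 / 100) * 345.1
Error = 0.01176 * 345.1
Error = 4.0584

4.0584


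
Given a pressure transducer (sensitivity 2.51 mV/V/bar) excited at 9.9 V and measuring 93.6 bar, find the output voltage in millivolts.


Output = sensitivity * Vex * P.
Vout = 2.51 * 9.9 * 93.6
Vout = 24.849 * 93.6
Vout = 2325.87 mV

2325.87 mV


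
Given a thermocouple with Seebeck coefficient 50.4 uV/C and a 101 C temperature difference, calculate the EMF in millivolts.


The thermocouple output V = sensitivity * dT.
V = 50.4 uV/C * 101 C
V = 5090.4 uV
V = 5.09 mV

5.09 mV


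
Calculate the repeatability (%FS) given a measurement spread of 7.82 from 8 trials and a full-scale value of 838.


Repeatability = (spread / full scale) * 100%.
R = (7.82 / 838) * 100
R = 0.933 %FS

0.933 %FS


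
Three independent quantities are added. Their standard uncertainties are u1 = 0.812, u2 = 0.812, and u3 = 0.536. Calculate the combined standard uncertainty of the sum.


For a sum of independent quantities, uc = sqrt(u1^2 + u2^2 + u3^2).
uc = sqrt(0.812^2 + 0.812^2 + 0.536^2)
uc = sqrt(0.659344 + 0.659344 + 0.287296)
uc = 1.2673

1.2673


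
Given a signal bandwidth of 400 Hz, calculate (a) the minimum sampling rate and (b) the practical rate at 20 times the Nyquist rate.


By Nyquist theorem, fs_min = 2 * fmax.
fs_min = 2 * 400 = 800 Hz
Practical rate = 20 * fs_min = 20 * 800 = 16000 Hz

fs_min = 800 Hz, fs_practical = 16000 Hz


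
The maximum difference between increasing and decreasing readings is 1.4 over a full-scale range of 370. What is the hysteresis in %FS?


Hysteresis = (max difference / full scale) * 100%.
H = (1.4 / 370) * 100
H = 0.378 %FS

0.378 %FS


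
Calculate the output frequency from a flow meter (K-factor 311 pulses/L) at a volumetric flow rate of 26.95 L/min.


Frequency = K * Q / 60 (converting L/min to L/s).
f = 311 * 26.95 / 60
f = 8381.45 / 60
f = 139.69 Hz

139.69 Hz


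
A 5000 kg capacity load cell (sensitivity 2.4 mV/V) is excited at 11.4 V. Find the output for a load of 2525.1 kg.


Vout = rated_output * Vex * (load / capacity).
Vout = 2.4 * 11.4 * (2525.1 / 5000)
Vout = 2.4 * 11.4 * 0.50502
Vout = 13.817 mV

13.817 mV


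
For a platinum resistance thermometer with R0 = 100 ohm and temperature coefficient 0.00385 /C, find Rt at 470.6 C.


The RTD equation: Rt = R0 * (1 + alpha * T).
Rt = 100 * (1 + 0.00385 * 470.6)
Rt = 100 * (1 + 1.81181)
Rt = 100 * 2.81181
Rt = 281.181 ohm

281.181 ohm


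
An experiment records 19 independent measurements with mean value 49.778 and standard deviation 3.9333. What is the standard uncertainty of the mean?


The standard uncertainty for Type A evaluation is u = s / sqrt(n).
u = 3.9333 / sqrt(19)
u = 3.9333 / 4.3589
u = 0.9024

0.9024


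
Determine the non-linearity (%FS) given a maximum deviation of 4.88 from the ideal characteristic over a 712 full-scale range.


Linearity error = (max deviation / full scale) * 100%.
Linearity = (4.88 / 712) * 100
Linearity = 0.685 %FS

0.685 %FS


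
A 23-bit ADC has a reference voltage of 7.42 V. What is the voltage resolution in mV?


The resolution (LSB) of an ADC is Vref / 2^n.
LSB = 7.42 / 2^23
LSB = 7.42 / 8388608
LSB = 8.8e-07 V = 0.00088453 mV

0.00088453 mV


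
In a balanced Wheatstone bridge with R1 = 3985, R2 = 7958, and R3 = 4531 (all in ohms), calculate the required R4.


At balance: R1*R4 = R2*R3, so R4 = R2*R3/R1.
R4 = 7958 * 4531 / 3985
R4 = 36057698 / 3985
R4 = 9048.36 ohm

9048.36 ohm


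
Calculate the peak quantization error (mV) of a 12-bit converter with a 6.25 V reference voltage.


The maximum quantization error is +/- LSB/2.
LSB = Vref / 2^n = 6.25 / 4096 = 0.00152588 V
Max error = LSB / 2 = 0.00152588 / 2 = 0.00076294 V
Max error = 0.7629 mV

0.7629 mV


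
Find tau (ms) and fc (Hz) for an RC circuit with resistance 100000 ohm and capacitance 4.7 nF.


Time constant: tau = R * C.
tau = 100000 * 4.70e-09 = 0.00047 s
tau = 0.47 ms
Cutoff frequency: fc = 1 / (2*pi*R*C).
fc = 1 / (2*pi*0.00047) = 338.63 Hz

tau = 0.47 ms, fc = 338.63 Hz


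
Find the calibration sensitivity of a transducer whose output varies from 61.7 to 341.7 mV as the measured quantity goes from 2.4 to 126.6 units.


Sensitivity = (y2 - y1) / (x2 - x1).
S = (341.7 - 61.7) / (126.6 - 2.4)
S = 280.0 / 124.2
S = 2.2544 mV/unit

2.2544 mV/unit


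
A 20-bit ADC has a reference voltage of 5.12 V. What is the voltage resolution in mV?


The resolution (LSB) of an ADC is Vref / 2^n.
LSB = 5.12 / 2^20
LSB = 5.12 / 1048576
LSB = 4.88e-06 V = 0.00488281 mV

0.00488281 mV


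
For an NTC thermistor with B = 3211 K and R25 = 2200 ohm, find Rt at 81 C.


NTC thermistor equation: Rt = R25 * exp(B * (1/T - 1/T25)).
T in Kelvin: 354.15 K, T25 = 298.15 K
1/T - 1/T25 = 1/354.15 - 1/298.15 = -0.00053035
B * (1/T - 1/T25) = 3211 * -0.00053035 = -1.703
Rt = 2200 * exp(-1.703) = 400.7 ohm

400.7 ohm


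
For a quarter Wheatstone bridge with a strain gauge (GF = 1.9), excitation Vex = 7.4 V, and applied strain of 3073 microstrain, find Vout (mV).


Quarter bridge output: Vout = (GF * epsilon * Vex) / 4.
Vout = (1.9 * 3073e-6 * 7.4) / 4
Vout = 0.04320638 / 4 V
Vout = 0.0108016 V = 10.8016 mV

10.8016 mV


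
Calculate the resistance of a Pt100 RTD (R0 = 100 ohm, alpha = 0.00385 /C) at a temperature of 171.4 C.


The RTD equation: Rt = R0 * (1 + alpha * T).
Rt = 100 * (1 + 0.00385 * 171.4)
Rt = 100 * (1 + 0.65989)
Rt = 100 * 1.65989
Rt = 165.989 ohm

165.989 ohm


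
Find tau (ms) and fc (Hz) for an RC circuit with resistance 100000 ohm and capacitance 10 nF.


Time constant: tau = R * C.
tau = 100000 * 1.00e-08 = 0.001 s
tau = 1.0 ms
Cutoff frequency: fc = 1 / (2*pi*R*C).
fc = 1 / (2*pi*0.001) = 159.15 Hz

tau = 1.0 ms, fc = 159.15 Hz
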